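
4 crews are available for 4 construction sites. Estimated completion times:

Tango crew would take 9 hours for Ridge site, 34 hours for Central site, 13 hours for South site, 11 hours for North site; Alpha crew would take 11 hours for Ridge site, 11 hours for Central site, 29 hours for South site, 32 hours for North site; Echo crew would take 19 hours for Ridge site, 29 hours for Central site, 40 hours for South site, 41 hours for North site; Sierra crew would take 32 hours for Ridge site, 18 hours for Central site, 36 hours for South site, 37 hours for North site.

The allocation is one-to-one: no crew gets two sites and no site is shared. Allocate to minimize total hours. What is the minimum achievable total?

Optimal: Tango crew→North site (11 hours), Alpha crew→Central site (11 hours), Echo crew→Ridge site (19 hours), Sierra crew→South site (36 hours) — total 11+11+19+36 = 77 hours.
Column-greedy (each site in turn goes to its cheapest remaining crew) gives 97 hours, worse by 20.
Swapping Sierra crew↔Echo crew (Sierra crew→Ridge site 32 hours, Echo crew→South site 40 hours) adds 17.

Min total: 77 hours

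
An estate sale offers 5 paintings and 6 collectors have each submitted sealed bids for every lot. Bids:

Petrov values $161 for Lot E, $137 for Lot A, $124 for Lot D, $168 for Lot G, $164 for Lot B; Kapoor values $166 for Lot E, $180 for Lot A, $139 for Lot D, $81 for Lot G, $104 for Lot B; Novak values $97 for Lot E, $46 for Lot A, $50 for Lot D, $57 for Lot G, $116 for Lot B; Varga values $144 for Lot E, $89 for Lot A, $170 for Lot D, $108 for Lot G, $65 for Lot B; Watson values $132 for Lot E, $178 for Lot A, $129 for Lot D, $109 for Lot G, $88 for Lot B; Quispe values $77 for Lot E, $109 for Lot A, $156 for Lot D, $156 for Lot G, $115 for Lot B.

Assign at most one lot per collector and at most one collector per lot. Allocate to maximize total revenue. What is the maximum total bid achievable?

Max total: $834

Optimal: Kapoor→Lot E ($166), Watson→Lot A ($178), Varga→Lot D ($170), Quispe→Lot G ($156), Petrov→Lot B ($164) — total 166+178+170+156+164 = $834.
Row-greedy (each collector in turn takes its best remaining lot) gives $766, worse by 68.
Next-best assignment: Watson→Lot E, Kapoor→Lot A, Varga→Lot D, Quispe→Lot G, Petrov→Lot B = $802.
No other one-to-one assignment exceeds $834.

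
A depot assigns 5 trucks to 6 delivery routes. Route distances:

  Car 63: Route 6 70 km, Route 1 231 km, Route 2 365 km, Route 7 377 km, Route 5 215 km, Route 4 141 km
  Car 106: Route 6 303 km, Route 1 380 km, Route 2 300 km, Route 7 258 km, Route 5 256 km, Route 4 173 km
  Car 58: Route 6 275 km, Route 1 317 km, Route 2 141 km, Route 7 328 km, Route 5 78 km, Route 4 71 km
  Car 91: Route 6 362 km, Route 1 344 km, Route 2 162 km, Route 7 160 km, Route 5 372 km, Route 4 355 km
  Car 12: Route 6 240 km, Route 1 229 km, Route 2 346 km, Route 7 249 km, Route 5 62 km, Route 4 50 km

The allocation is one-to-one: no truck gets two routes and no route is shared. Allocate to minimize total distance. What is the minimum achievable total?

Optimal: Car 63→Route 6 (70 km), Car 106→Route 4 (173 km), Car 58→Route 2 (141 km), Car 91→Route 7 (160 km), Car 12→Route 5 (62 km) — total 70+173+141+160+62 = 606 km.
Column-greedy (each route in turn goes to its cheapest remaining truck) gives 856 km, worse by 250.
Next-best assignment: Car 63→Route 6, Car 106→Route 7, Car 58→Route 5, Car 91→Route 2, Car 12→Route 4 = 618 km.

Min total: 606 km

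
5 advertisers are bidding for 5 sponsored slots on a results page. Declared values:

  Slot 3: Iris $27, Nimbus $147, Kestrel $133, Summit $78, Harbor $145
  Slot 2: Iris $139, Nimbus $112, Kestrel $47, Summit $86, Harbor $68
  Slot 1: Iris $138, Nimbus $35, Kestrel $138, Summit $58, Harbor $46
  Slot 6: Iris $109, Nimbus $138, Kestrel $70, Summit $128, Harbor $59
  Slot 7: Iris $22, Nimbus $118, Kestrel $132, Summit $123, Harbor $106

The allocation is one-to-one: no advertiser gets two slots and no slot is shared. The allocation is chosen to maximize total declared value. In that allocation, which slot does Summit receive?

Summit receives Slot 7.

Optimal: Iris→Slot 2 ($139), Nimbus→Slot 6 ($138), Kestrel→Slot 1 ($138), Summit→Slot 7 ($123), Harbor→Slot 3 ($145) — total 139+138+138+123+145 = $683.
Column-greedy (each slot in turn goes to its best remaining advertiser) gives $658, worse by 25.
Next-best assignment: Iris→Slot 2, Nimbus→Slot 7, Kestrel→Slot 1, Summit→Slot 6, Harbor→Slot 3 = $668.
Checked against all permutations: $683 is optimal.
Summit's own top slot is Slot 6 ($128), but forcing Summit→Slot 6 and reassigning the rest optimally gives only $668 — worse by 15.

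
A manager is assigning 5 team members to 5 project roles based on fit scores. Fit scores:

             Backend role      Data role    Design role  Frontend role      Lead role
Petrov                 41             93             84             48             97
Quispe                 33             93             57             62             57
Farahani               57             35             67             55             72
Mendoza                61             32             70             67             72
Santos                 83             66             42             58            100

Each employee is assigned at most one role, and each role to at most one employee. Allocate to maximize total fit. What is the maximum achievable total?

Max total: 407 pts

Optimal: Petrov→Lead role (97 pts), Quispe→Data role (93 pts), Farahani→Design role (67 pts), Mendoza→Frontend role (67 pts), Santos→Backend role (83 pts) — total 97+93+67+67+83 = 407 pts.
Column-greedy (each role in turn goes to its best remaining employee) gives 380 pts, worse by 27.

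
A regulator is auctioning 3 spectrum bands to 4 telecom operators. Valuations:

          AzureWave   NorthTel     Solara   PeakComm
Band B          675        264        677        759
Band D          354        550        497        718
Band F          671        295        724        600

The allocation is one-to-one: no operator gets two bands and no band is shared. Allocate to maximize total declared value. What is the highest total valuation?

Optimal: AzureWave→Band B ($675M), PeakComm→Band D ($718M), Solara→Band F ($724M) — total 675+718+724 = $2117M.
Column-greedy (each band in turn goes to its best remaining operator) gives $2033M, worse by 84.
Next-best assignment: Solara→Band B, PeakComm→Band D, AzureWave→Band F = $2066M.
Swapping PeakComm↔Solara (PeakComm→Band F $600M, Solara→Band D $497M) loses 345.
Checked against all permutations: $2117M is optimal.

Maximum total: $2117M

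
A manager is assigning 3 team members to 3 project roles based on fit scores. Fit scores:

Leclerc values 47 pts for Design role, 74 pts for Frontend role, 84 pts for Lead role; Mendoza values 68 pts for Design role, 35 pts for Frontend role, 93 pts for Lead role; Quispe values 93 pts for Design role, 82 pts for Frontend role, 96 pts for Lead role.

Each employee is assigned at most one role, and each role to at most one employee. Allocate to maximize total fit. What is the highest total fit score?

Max total: 260 pts

Optimal: Leclerc→Frontend role (74 pts), Mendoza→Lead role (93 pts), Quispe→Design role (93 pts) — total 74+93+93 = 260 pts.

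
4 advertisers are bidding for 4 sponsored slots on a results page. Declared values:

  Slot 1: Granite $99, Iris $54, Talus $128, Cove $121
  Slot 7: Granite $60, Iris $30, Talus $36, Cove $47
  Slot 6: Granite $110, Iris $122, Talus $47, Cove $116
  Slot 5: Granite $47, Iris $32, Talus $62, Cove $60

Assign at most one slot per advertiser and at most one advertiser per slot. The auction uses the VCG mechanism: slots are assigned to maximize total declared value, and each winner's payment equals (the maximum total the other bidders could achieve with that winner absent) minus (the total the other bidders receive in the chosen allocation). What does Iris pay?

Efficient allocation: Granite→Slot 7 ($60), Iris→Slot 6 ($122), Talus→Slot 1 ($128), Cove→Slot 5 ($60); total welfare W = $370.
Iris receives Slot 6 at value $122, so the others get W − 122 = $248.
Without Iris: best allocation of the remaining 3 bidders over all 4 slots is Granite→Slot 7 ($60), Talus→Slot 1 ($128), Cove→Slot 6 ($116), total $304.
VCG payment = (others' best without Iris) − (others' welfare with Iris) = 304 − 248 = $56.

Iris pays $56.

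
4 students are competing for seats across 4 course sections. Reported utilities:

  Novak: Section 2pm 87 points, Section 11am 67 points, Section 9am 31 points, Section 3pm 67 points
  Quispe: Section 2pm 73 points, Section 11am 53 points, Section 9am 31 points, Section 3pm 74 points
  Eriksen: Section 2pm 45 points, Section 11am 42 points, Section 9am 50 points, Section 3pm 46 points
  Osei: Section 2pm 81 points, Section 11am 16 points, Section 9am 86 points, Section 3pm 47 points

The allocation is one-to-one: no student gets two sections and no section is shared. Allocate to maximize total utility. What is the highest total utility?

Optimal: Novak→Section 2pm (87 points), Quispe→Section 3pm (74 points), Eriksen→Section 11am (42 points), Osei→Section 9am (86 points) — total 87+74+42+86 = 289 points.
Row-greedy (each student in turn takes its best remaining section) gives 227 points, worse by 62.
Next-best assignment: Novak→Section 2pm, Quispe→Section 11am, Eriksen→Section 3pm, Osei→Section 9am = 272 points.
Swapping Quispe↔Osei (Quispe→Section 9am 31 points, Osei→Section 3pm 47 points) loses 82.

Max total: 289 points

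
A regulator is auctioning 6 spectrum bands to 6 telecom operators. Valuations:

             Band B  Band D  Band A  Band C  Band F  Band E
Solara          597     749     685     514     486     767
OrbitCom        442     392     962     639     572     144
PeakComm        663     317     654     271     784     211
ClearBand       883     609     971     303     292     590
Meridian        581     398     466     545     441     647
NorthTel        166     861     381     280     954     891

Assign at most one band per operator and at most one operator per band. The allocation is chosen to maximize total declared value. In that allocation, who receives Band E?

Optimal: Solara→Band D ($749M), OrbitCom→Band A ($962M), PeakComm→Band F ($784M), ClearBand→Band B ($883M), Meridian→Band C ($545M), NorthTel→Band E ($891M) — total 749+962+784+883+545+891 = $4814M.
Row-greedy (each operator in turn takes its best remaining band) gives $4802M, worse by 12.
Next-best assignment: Solara→Band E, OrbitCom→Band A, PeakComm→Band F, ClearBand→Band B, Meridian→Band C, NorthTel→Band D = $4802M.
NorthTel's own top band is Band F ($954M), but forcing NorthTel→Band F and reassigning the rest optimally gives only $4623M — worse by 191.

NorthTel receives Band E.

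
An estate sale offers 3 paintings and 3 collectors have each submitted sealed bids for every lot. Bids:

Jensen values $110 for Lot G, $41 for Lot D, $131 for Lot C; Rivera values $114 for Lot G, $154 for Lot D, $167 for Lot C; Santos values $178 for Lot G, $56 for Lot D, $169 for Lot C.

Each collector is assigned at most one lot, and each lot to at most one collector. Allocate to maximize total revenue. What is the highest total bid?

Max total: $463

Optimal: Jensen→Lot C ($131), Rivera→Lot D ($154), Santos→Lot G ($178) — total 131+154+178 = $463.
Max-entry greedy (repeatedly take the single best remaining cell) gives $386, worse by 77.
Next-best assignment: Jensen→Lot G, Rivera→Lot D, Santos→Lot C = $433.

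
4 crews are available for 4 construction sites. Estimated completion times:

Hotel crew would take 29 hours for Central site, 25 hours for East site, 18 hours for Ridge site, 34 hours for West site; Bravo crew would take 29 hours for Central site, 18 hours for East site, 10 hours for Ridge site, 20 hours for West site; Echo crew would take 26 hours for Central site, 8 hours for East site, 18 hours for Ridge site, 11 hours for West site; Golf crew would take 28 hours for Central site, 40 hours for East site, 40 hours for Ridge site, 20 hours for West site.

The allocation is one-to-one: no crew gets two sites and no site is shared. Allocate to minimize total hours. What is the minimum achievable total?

Minimum total: 67 hours

Optimal: Hotel crew→Central site (29 hours), Bravo crew→Ridge site (10 hours), Echo crew→East site (8 hours), Golf crew→West site (20 hours) — total 29+10+8+20 = 67 hours.
Row-greedy (each crew in turn takes its cheapest remaining site) gives 75 hours, worse by 8.
Next-best assignment: Hotel crew→East site, Bravo crew→Ridge site, Echo crew→West site, Golf crew→Central site = 74 hours.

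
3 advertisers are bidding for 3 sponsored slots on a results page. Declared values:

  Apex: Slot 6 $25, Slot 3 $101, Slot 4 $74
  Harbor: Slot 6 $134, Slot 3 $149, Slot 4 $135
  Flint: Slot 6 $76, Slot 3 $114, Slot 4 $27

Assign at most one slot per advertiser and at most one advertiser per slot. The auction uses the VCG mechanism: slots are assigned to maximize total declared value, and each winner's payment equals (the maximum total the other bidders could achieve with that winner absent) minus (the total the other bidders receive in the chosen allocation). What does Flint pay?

Flint pays $28.

Efficient allocation: Apex→Slot 4 ($74), Harbor→Slot 6 ($134), Flint→Slot 3 ($114); total welfare W = $322.
Flint receives Slot 3 at value $114, so the others get W − 114 = $208.
Without Flint: best allocation of the remaining 2 bidders over all 3 slots is Apex→Slot 3 ($101), Harbor→Slot 4 ($135), total $236.
VCG payment = (others' best without Flint) − (others' welfare with Flint) = 236 − 208 = $28.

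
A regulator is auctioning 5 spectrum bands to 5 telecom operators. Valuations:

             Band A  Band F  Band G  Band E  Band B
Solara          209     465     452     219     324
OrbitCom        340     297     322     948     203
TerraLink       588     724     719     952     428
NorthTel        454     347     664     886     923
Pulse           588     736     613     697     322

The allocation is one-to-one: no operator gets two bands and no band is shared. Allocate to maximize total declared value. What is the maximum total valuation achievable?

Max total: $3647M

Optimal: Solara→Band G ($452M), OrbitCom→Band E ($948M), TerraLink→Band A ($588M), NorthTel→Band B ($923M), Pulse→Band F ($736M) — total 452+948+588+923+736 = $3647M.
Max-entry greedy (repeatedly take the single best remaining cell) gives $3403M, worse by 244.
Next-best assignment: Solara→Band F, OrbitCom→Band E, TerraLink→Band G, NorthTel→Band B, Pulse→Band A = $3643M.
Every other assignment is strictly worse.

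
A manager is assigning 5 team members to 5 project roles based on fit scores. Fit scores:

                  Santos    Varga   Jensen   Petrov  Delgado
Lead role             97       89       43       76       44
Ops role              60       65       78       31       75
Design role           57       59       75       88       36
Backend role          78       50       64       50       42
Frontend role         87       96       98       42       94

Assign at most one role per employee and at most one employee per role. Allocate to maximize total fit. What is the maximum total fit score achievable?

Optimal: Santos→Backend role (78 pts), Varga→Lead role (89 pts), Jensen→Frontend role (98 pts), Petrov→Design role (88 pts), Delgado→Ops role (75 pts) — total 78+89+98+88+75 = 428 pts.
Column-greedy (each role in turn goes to its best remaining employee) gives 407 pts, worse by 21.

Maximum total: 428 pts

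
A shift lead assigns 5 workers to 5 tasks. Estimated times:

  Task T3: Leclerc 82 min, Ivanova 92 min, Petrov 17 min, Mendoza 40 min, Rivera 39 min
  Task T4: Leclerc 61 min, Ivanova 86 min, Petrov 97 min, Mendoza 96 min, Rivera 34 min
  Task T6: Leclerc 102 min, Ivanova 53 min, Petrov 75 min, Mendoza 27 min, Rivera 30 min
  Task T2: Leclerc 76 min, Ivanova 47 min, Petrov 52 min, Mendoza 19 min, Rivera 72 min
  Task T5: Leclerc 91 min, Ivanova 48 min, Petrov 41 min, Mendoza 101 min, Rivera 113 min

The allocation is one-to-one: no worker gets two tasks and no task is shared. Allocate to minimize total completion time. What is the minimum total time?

Minimum total: 175 min

Optimal: Leclerc→Task T4 (61 min), Ivanova→Task T5 (48 min), Petrov→Task T3 (17 min), Mendoza→Task T2 (19 min), Rivera→Task T6 (30 min) — total 61+48+17+19+30 = 175 min.
Row-greedy (each worker in turn takes its cheapest remaining task) gives 265 min, worse by 90.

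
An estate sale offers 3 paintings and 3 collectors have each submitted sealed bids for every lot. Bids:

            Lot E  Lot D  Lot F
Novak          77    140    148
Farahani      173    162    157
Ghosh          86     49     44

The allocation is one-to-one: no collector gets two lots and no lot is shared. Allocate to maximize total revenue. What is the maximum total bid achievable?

This is a one-to-one assignment (maximum-weight bipartite matching).
Optimal: Novak→Lot F ($148), Farahani→Lot D ($162), Ghosh→Lot E ($86) — total 148+162+86 = $396.
Max-entry greedy (repeatedly take the single best remaining cell) gives $370, worse by 26.
Next-best assignment: Novak→Lot D, Farahani→Lot F, Ghosh→Lot E = $383.

Max total: $396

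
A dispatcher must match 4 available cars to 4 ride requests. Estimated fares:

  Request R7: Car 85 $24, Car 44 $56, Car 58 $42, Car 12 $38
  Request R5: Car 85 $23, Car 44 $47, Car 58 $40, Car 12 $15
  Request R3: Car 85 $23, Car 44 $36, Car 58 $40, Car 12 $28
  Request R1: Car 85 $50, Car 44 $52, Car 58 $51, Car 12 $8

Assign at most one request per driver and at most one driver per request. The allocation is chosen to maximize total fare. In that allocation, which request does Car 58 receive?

Car 58 receives Request R3.

Optimal: Car 85→Request R1 ($50), Car 44→Request R5 ($47), Car 58→Request R3 ($40), Car 12→Request R7 ($38) — total 50+47+40+38 = $175.
Max-entry greedy (repeatedly take the single best remaining cell) gives $158, worse by 17.
No other one-to-one assignment exceeds $175.
Car 58's own top request is Request R1 ($51), but forcing Car 58→Request R1 and reassigning the rest optimally gives only $159 — worse by 16.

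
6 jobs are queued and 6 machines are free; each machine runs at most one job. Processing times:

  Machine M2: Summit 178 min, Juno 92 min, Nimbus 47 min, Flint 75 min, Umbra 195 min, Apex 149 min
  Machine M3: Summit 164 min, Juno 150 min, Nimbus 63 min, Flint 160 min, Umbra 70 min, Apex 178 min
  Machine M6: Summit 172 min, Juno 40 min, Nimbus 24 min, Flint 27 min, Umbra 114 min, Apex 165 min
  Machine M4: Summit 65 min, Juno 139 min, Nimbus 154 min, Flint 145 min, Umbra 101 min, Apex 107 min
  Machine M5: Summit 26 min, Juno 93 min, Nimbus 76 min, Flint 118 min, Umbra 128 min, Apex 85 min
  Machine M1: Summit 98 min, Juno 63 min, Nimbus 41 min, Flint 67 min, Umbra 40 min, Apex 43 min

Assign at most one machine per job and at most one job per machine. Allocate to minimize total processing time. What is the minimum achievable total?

Min total: 340 min

Optimal: Summit→Machine M5 (26 min), Juno→Machine M1 (63 min), Nimbus→Machine M2 (47 min), Flint→Machine M6 (27 min), Umbra→Machine M3 (70 min), Apex→Machine M4 (107 min) — total 26+63+47+27+70+107 = 340 min.
Next-best assignment: Summit→Machine M4, Juno→Machine M5, Nimbus→Machine M2, Flint→Machine M6, Umbra→Machine M3, Apex→Machine M1 = 345 min.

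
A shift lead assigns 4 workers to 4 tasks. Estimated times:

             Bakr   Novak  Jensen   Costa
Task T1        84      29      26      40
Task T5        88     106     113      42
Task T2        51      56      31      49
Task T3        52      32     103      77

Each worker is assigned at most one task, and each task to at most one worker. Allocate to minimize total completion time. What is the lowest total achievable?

Min total: 151 min

This is the linear assignment problem.
Optimal: Bakr→Task T2 (51 min), Novak→Task T3 (32 min), Jensen→Task T1 (26 min), Costa→Task T5 (42 min) — total 51+32+26+42 = 151 min.
Row-greedy (each worker in turn takes its cheapest remaining task) gives 225 min, worse by 74.
Next-best assignment: Bakr→Task T3, Novak→Task T1, Jensen→Task T2, Costa→Task T5 = 154 min.
Swapping Costa↔Novak (Costa→Task T3 77 min, Novak→Task T5 106 min) adds 109.
Every other assignment is strictly worse.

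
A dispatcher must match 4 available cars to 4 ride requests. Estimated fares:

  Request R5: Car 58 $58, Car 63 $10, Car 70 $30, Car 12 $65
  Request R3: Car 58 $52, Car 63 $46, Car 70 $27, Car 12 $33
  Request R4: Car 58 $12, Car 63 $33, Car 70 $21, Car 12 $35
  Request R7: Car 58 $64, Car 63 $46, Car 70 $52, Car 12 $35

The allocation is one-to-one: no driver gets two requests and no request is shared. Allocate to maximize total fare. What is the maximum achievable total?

Maximum total: $202

Optimal: Car 58→Request R3 ($52), Car 63→Request R4 ($33), Car 70→Request R7 ($52), Car 12→Request R5 ($65) — total 52+33+52+65 = $202.
Max-entry greedy (repeatedly take the single best remaining cell) gives $196, worse by 6.
Swapping Car 58↔Car 63 (Car 58→Request R4 $12, Car 63→Request R3 $46) loses 27.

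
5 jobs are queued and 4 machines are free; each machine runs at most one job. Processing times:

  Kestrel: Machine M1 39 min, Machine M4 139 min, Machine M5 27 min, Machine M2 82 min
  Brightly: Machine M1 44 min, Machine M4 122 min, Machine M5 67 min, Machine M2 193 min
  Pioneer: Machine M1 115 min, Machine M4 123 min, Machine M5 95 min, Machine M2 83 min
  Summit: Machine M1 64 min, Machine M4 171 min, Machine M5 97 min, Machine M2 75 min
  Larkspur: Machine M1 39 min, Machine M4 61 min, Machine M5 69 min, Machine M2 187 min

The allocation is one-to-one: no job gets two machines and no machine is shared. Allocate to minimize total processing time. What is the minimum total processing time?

Optimal: Brightly→Machine M1 (44 min), Larkspur→Machine M4 (61 min), Kestrel→Machine M5 (27 min), Summit→Machine M2 (75 min) — total 44+61+27+75 = 207 min.
Row-greedy (each job in turn takes its cheapest remaining machine) gives 325 min, worse by 118.
Next-best assignment: Brightly→Machine M1, Larkspur→Machine M4, Kestrel→Machine M5, Pioneer→Machine M2 = 215 min.
Swapping Kestrel↔Summit (Kestrel→Machine M2 82 min, Summit→Machine M5 97 min) adds 77.
No other one-to-one assignment undercuts 207 min.

Minimum total: 207 min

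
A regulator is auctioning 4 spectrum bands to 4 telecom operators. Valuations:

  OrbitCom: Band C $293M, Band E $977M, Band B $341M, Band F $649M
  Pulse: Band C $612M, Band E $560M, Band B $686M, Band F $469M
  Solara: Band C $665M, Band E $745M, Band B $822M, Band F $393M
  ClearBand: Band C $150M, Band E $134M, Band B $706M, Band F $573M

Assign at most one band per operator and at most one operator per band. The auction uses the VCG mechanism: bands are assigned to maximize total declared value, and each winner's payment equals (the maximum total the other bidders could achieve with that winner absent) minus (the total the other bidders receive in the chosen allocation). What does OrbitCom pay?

OrbitCom pays $56M.

Efficient allocation: OrbitCom→Band E ($977M), Pulse→Band C ($612M), Solara→Band B ($822M), ClearBand→Band F ($573M); total welfare W = $2984M.
OrbitCom receives Band E at value $977M, so the others get W − 977 = $2007M.
Without OrbitCom: best allocation of the remaining 3 bidders over all 4 bands is Pulse→Band C ($612M), Solara→Band E ($745M), ClearBand→Band B ($706M), total $2063M.
VCG payment = (others' best without OrbitCom) − (others' welfare with OrbitCom) = 2063 − 2007 = $56M.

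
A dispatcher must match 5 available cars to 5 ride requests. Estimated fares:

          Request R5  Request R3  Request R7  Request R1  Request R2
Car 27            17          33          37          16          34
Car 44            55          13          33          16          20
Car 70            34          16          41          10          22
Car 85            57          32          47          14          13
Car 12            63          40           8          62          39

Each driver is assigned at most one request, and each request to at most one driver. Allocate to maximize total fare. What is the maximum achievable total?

Optimal: Car 27→Request R2 ($34), Car 44→Request R5 ($55), Car 70→Request R7 ($41), Car 85→Request R3 ($32), Car 12→Request R1 ($62) — total 34+55+41+32+62 = $224.
Row-greedy (each driver in turn takes its best remaining request) gives $208, worse by 16.
Next-best assignment: Car 27→Request R3, Car 44→Request R5, Car 70→Request R2, Car 85→Request R7, Car 12→Request R1 = $219.

Maximum total: $224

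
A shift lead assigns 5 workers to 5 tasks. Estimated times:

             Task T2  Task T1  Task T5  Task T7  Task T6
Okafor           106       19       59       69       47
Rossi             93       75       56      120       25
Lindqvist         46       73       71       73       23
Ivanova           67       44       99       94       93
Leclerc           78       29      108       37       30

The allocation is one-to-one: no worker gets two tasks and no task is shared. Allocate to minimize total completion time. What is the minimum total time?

Min total: 202 min

Optimal: Okafor→Task T1 (19 min), Rossi→Task T5 (56 min), Lindqvist→Task T6 (23 min), Ivanova→Task T2 (67 min), Leclerc→Task T7 (37 min) — total 19+56+23+67+37 = 202 min.
Row-greedy (each worker in turn takes its cheapest remaining task) gives 292 min, worse by 90.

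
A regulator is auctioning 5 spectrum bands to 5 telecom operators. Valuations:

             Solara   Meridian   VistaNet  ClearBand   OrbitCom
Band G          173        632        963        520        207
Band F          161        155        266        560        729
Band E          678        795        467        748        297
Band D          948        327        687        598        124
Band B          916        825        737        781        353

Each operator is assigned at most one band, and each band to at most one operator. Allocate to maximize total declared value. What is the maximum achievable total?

This is the linear assignment problem.
Optimal: Solara→Band D ($948M), Meridian→Band E ($795M), VistaNet→Band G ($963M), ClearBand→Band B ($781M), OrbitCom→Band F ($729M) — total 948+795+963+781+729 = $4216M.
Max-entry greedy (repeatedly take the single best remaining cell) gives $4213M, worse by 3.

Max total: $4216M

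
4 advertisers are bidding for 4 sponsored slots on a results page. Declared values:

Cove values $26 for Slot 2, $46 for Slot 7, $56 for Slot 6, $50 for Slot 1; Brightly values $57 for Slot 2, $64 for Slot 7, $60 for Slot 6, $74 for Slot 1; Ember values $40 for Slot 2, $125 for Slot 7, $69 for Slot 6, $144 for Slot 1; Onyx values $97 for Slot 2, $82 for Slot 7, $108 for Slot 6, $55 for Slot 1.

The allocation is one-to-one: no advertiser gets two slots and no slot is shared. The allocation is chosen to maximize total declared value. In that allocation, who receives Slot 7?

Optimal: Cove→Slot 6 ($56), Brightly→Slot 7 ($64), Ember→Slot 1 ($144), Onyx→Slot 2 ($97) — total 56+64+144+97 = $361.
Row-greedy (each advertiser in turn takes its best remaining slot) gives $352, worse by 9.
Checked against all permutations: $361 is optimal.
Brightly's own top slot is Slot 1 ($74), but forcing Brightly→Slot 1 and reassigning the rest optimally gives only $352 — worse by 9.

Brightly receives Slot 7.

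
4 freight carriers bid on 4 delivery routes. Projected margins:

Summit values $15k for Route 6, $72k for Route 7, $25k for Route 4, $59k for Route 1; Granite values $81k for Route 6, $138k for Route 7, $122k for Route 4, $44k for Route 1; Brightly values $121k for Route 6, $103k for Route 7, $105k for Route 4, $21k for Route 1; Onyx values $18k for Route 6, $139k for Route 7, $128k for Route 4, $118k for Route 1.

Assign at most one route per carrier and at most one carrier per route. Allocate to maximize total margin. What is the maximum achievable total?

Optimal: Summit→Route 1 ($59k), Granite→Route 7 ($138k), Brightly→Route 6 ($121k), Onyx→Route 4 ($128k) — total 59+138+121+128 = $446k.
Row-greedy (each carrier in turn takes its best remaining route) gives $433k, worse by 13.

Max total: $446k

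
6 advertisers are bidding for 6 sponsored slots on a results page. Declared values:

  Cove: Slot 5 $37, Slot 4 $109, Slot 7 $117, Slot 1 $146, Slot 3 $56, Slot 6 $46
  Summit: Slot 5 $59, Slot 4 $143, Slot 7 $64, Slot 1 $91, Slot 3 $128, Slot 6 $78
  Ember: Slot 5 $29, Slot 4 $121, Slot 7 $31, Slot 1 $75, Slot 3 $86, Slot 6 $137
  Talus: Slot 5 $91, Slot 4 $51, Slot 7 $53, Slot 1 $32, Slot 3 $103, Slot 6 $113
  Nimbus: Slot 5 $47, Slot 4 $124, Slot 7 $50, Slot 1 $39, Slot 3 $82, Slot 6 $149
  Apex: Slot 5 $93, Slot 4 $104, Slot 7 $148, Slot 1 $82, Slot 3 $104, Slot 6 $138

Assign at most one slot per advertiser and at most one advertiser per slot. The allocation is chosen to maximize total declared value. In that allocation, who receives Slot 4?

Optimal: Cove→Slot 1 ($146), Summit→Slot 3 ($128), Ember→Slot 4 ($121), Talus→Slot 5 ($91), Nimbus→Slot 6 ($149), Apex→Slot 7 ($148) — total 146+128+121+91+149+148 = $783.
Column-greedy (each slot in turn goes to its best remaining advertiser) gives $680, worse by 103.
Ember's own top slot is Slot 6 ($137), but forcing Ember→Slot 6 and reassigning the rest optimally gives only $774 — worse by 9.

Ember receives Slot 4.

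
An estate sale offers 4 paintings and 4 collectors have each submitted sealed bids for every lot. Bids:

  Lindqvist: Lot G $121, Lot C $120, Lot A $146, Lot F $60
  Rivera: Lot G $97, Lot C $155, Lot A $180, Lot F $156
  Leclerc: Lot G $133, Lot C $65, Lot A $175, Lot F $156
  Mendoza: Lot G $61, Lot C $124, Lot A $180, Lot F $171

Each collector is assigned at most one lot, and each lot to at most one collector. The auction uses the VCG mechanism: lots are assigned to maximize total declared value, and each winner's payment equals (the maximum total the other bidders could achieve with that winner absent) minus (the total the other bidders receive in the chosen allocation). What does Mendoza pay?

Mendoza pays $6.

Efficient allocation: Lindqvist→Lot G ($121), Rivera→Lot C ($155), Leclerc→Lot A ($175), Mendoza→Lot F ($171); total welfare W = $622.
Mendoza receives Lot F at value $171, so the others get W − 171 = $451.
Without Mendoza: best allocation of the remaining 3 bidders over all 4 lots is Lindqvist→Lot G ($121), Rivera→Lot A ($180), Leclerc→Lot F ($156), total $457.
VCG payment = (others' best without Mendoza) − (others' welfare with Mendoza) = 457 − 451 = $6.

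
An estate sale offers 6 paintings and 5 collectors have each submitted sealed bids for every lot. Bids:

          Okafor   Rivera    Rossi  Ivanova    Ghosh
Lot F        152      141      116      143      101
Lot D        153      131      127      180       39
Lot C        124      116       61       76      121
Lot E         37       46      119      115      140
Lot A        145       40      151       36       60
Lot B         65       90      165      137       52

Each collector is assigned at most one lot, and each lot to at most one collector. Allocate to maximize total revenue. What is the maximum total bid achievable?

Maximum total: $771

This is the linear assignment problem.
Optimal: Okafor→Lot A ($145), Rivera→Lot F ($141), Rossi→Lot B ($165), Ivanova→Lot D ($180), Ghosh→Lot E ($140) — total 145+141+165+180+140 = $771.
Swapping Ghosh↔Rossi (Ghosh→Lot B $52, Rossi→Lot E $119) loses 134.
No other one-to-one assignment exceeds $771.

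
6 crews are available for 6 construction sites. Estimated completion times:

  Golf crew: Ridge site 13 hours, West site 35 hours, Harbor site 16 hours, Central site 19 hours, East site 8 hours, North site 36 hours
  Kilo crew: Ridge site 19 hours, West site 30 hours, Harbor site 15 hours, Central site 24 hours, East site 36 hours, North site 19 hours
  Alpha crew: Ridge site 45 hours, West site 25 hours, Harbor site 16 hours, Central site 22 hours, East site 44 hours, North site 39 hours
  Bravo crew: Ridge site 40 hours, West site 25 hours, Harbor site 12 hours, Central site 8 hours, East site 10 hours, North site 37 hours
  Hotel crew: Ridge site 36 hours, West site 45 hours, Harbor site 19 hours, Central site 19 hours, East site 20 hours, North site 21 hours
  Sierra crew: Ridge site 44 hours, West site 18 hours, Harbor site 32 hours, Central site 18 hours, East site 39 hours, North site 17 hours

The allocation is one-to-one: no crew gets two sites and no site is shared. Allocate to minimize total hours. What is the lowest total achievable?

Minimum total: 90 hours

Optimal: Golf crew→East site (8 hours), Kilo crew→Ridge site (19 hours), Alpha crew→Harbor site (16 hours), Bravo crew→Central site (8 hours), Hotel crew→North site (21 hours), Sierra crew→West site (18 hours) — total 8+19+16+8+21+18 = 90 hours.
Column-greedy (each site in turn goes to its cheapest remaining crew) gives 137 hours, worse by 47.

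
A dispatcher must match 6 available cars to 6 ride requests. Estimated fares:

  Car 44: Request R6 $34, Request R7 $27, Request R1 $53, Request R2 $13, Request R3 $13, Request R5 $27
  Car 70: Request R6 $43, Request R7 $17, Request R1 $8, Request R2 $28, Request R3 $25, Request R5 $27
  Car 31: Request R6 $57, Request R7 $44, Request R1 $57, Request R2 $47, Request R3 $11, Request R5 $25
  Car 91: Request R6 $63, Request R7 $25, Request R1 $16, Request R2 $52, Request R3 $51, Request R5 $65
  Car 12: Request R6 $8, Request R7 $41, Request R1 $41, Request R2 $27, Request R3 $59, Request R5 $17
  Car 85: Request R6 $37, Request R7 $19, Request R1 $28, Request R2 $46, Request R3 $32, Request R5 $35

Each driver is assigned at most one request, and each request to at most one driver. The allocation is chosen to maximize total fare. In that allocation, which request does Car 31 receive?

Car 31 receives Request R7.

This is the linear assignment problem.
Optimal: Car 44→Request R1 ($53), Car 70→Request R6 ($43), Car 31→Request R7 ($44), Car 91→Request R5 ($65), Car 12→Request R3 ($59), Car 85→Request R2 ($46) — total 53+43+44+65+59+46 = $310.
Row-greedy (each driver in turn takes its best remaining request) gives $286, worse by 24.
Checked against all permutations: $310 is optimal.
Car 31's own top request is Request R6 ($57), but forcing Car 31→Request R6 and reassigning the rest optimally gives only $297 — worse by 13.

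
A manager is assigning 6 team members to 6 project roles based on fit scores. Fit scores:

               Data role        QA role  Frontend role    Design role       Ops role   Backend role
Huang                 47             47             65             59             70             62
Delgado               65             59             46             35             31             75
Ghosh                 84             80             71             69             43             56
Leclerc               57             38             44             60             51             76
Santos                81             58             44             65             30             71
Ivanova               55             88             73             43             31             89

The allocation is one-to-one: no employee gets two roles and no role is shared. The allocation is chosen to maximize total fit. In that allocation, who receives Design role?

Leclerc receives Design role.

Treat this as an assignment problem: match each employee to one role.
Optimal: Huang→Ops role (70 pts), Delgado→Backend role (75 pts), Ghosh→Frontend role (71 pts), Leclerc→Design role (60 pts), Santos→Data role (81 pts), Ivanova→QA role (88 pts) — total 70+75+71+60+81+88 = 445 pts.
Max-entry greedy (repeatedly take the single best remaining cell) gives 411 pts, worse by 34.
Next-best assignment: Huang→Ops role, Delgado→Backend role, Ghosh→QA role, Leclerc→Design role, Santos→Data role, Ivanova→Frontend role = 439 pts.
Leclerc's own top role is Backend role (76 pts), but forcing Leclerc→Backend role and reassigning the rest optimally gives only 435 pts — worse by 10.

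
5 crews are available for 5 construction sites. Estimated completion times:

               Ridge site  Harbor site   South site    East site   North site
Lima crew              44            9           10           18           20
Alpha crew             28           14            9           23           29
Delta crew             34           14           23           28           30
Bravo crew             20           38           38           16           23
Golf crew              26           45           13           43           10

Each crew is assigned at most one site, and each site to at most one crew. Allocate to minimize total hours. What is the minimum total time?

Minimum total: 71 hours

Treat this as an assignment problem: match each crew to one site.
Optimal: Lima crew→East site (18 hours), Alpha crew→South site (9 hours), Delta crew→Harbor site (14 hours), Bravo crew→Ridge site (20 hours), Golf crew→North site (10 hours) — total 18+9+14+20+10 = 71 hours.
Next-best assignment: Lima crew→Harbor site, Alpha crew→South site, Delta crew→East site, Bravo crew→Ridge site, Golf crew→North site = 76 hours.
No other one-to-one assignment undercuts 71 hours.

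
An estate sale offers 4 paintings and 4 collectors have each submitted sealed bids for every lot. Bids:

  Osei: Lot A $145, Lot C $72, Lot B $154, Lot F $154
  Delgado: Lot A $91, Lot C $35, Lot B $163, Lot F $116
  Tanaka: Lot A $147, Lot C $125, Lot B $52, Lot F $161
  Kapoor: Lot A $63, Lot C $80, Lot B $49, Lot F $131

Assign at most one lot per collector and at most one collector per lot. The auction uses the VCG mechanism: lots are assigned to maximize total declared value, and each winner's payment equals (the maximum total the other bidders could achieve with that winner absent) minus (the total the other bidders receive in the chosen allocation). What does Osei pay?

Efficient allocation: Osei→Lot A ($145), Delgado→Lot B ($163), Tanaka→Lot C ($125), Kapoor→Lot F ($131); total welfare W = $564.
Osei receives Lot A at value $145, so the others get W − 145 = $419.
Without Osei: best allocation of the remaining 3 bidders over all 4 lots is Delgado→Lot B ($163), Tanaka→Lot A ($147), Kapoor→Lot F ($131), total $441.
VCG payment = (others' best without Osei) − (others' welfare with Osei) = 441 − 419 = $22.

Osei pays $22.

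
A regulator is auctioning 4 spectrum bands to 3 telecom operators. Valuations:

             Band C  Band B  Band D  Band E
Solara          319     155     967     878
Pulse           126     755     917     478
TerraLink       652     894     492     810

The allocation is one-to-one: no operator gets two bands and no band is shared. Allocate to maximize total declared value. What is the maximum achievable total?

Max total: $2689M

Optimal: Solara→Band E ($878M), Pulse→Band D ($917M), TerraLink→Band B ($894M) — total 878+917+894 = $2689M.
Next-best assignment: Solara→Band D, Pulse→Band B, TerraLink→Band E = $2532M.
No other one-to-one assignment exceeds $2689M.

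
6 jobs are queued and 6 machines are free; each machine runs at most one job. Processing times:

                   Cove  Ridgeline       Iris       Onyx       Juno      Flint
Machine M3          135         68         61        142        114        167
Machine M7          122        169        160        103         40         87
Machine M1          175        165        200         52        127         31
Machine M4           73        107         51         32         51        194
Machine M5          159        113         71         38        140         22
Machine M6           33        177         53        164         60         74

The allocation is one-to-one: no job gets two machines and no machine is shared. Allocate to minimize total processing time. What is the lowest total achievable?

Min total: 261 min

Treat this as an assignment problem: match each job to one machine.
Optimal: Cove→Machine M6 (33 min), Ridgeline→Machine M3 (68 min), Iris→Machine M4 (51 min), Onyx→Machine M5 (38 min), Juno→Machine M7 (40 min), Flint→Machine M1 (31 min) — total 33+68+51+38+40+31 = 261 min.
Min-entry greedy (repeatedly take the single cheapest remaining cell) gives 353 min, worse by 92.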